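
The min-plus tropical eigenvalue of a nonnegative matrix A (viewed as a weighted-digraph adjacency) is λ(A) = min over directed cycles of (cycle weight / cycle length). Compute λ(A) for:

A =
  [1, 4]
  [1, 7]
λ(A) = 1

Enumerate directed cycles and compute their means (weight / length). Sample:
  cycle 0 → 0: weight = 1, length = 1, mean = 1/1 ≈ 1.000
  cycle 1 → 1: weight = 7, length = 1, mean = 7/1 ≈ 7.000
  cycle 0 → 1 → 0: weight = 5, length = 2, mean = 5/2 ≈ 2.500
  cycle 1 → 0 → 1: weight = 5, length = 2, mean = 5/2 ≈ 2.500
Minimum mean = 1.000, attained e.g. along the cycle 0 → 0 with weight 1 and length 1. So λ(A) = 1/1 = 1.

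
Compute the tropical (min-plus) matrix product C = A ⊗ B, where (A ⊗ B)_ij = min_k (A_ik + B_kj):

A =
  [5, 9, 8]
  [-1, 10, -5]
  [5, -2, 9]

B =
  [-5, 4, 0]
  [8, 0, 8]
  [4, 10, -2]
A ⊗ B =
  [0, 9, 5]
  [-6, 3, -7]
  [0, -2, 5]

Apply the min-plus product entry-by-entry:
  C[0][0] = min over k of (A[0][0] + B[0][0] = 5 + -5 = 0, A[0][1] + B[1][0] = 9 + 8 = 17, A[0][2] + B[2][0] = 8 + 4 = 12) = 0 (attained at k = 0)
  C[0][1] = min over k of (A[0][0] + B[0][1] = 5 + 4 = 9, A[0][1] + B[1][1] = 9 + 0 = 9, A[0][2] + B[2][1] = 8 + 10 = 18) = 9 (attained at k = 0)
  C[0][2] = min over k of (A[0][0] + B[0][2] = 5 + 0 = 5, A[0][1] + B[1][2] = 9 + 8 = 17, A[0][2] + B[2][2] = 8 + -2 = 6) = 5 (attained at k = 0)
  C[1][0] = min over k of (A[1][0] + B[0][0] = -1 + -5 = -6, A[1][1] + B[1][0] = 10 + 8 = 18, A[1][2] + B[2][0] = -5 + 4 = -1) = -6 (attained at k = 0)
  C[1][1] = min over k of (A[1][0] + B[0][1] = -1 + 4 = 3, A[1][1] + B[1][1] = 10 + 0 = 10, A[1][2] + B[2][1] = -5 + 10 = 5) = 3 (attained at k = 0)
  C[1][2] = min over k of (A[1][0] + B[0][2] = -1 + 0 = -1, A[1][1] + B[1][2] = 10 + 8 = 18, A[1][2] + B[2][2] = -5 + -2 = -7) = -7 (attained at k = 2)
  C[2][0] = min over k of (A[2][0] + B[0][0] = 5 + -5 = 0, A[2][1] + B[1][0] = -2 + 8 = 6, A[2][2] + B[2][0] = 9 + 4 = 13) = 0 (attained at k = 0)
  C[2][1] = min over k of (A[2][0] + B[0][1] = 5 + 4 = 9, A[2][1] + B[1][1] = -2 + 0 = -2, A[2][2] + B[2][1] = 9 + 10 = 19) = -2 (attained at k = 1)
  C[2][2] = min over k of (A[2][0] + B[0][2] = 5 + 0 = 5, A[2][1] + B[1][2] = -2 + 8 = 6, A[2][2] + B[2][2] = 9 + -2 = 7) = 5 (attained at k = 0)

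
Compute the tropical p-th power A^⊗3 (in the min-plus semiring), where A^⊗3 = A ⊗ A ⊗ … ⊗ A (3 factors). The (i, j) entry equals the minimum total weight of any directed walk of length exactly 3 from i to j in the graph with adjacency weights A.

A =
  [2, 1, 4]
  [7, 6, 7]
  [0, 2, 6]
A^⊗3 =
  [6, 5, 8]
  [9, 8, 11]
  [4, 3, 6]

Each entry (A^⊗3)_ij equals the minimum over all length-3 walks i = v_0 → v_1 → … → v_3 = j of Σ_t A[v_t][v_{t+1}]. For example, for (i, j) = (0, 2) we minimise over 9 possible intermediate vertex sequences; the minimum is 8, attained along the walk 0 → 0 → 0 → 2.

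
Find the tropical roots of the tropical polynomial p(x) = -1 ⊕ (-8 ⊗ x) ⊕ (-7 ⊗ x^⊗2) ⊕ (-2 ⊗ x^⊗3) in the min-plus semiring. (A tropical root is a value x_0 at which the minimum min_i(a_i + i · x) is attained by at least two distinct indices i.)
Roots: {-5, -1, 7}

Each tropical root is a break point of the lower envelope of the lines y = a_i + i · x (there are 4 lines, with slopes 0, 1, ..., 3). Only the lines that attain the minimum somewhere contribute to roots; other lines are dominated. Here the surviving (envelope) indices are i = 3, i = 2, i = 1, i = 0.
Intersections between consecutive envelope lines give the roots: for adjacent envelope indices i < j the intersection is x = (a_i − a_j) / (j − i). Reading off the sorted break points: {-5, -1, 7}.
Verification: at each break x_0, at least two indices attain the minimum of min_i(a_i + i · x_0).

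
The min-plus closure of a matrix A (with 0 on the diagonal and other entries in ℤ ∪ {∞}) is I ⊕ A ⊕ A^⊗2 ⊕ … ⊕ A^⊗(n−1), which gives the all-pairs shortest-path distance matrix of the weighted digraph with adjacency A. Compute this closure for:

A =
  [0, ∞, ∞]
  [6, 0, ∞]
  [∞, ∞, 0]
Closure =
  [0, ∞, ∞]
  [6, 0, ∞]
  [∞, ∞, 0]

This is the Floyd-Warshall all-pairs shortest-path computation. For each intermediate vertex k = 0, 1, …, 2, update dist[i][j] ← min(dist[i][j], dist[i][k] + dist[k][j]). The final matrix gives, for each (i, j), the minimum total weight of any directed path from i to j (possibly empty when i = j).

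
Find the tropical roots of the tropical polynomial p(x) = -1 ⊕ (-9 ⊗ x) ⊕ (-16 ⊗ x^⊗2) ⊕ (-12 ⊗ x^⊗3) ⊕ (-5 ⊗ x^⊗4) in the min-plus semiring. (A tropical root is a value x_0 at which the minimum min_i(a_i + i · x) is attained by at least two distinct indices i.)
Roots: {-7, -4, 7, 8}

Each tropical root is a break point of the lower envelope of the lines y = a_i + i · x (there are 5 lines, with slopes 0, 1, ..., 4). Only the lines that attain the minimum somewhere contribute to roots; other lines are dominated. Here the surviving (envelope) indices are i = 4, i = 3, i = 2, i = 1, i = 0.
Intersections between consecutive envelope lines give the roots: for adjacent envelope indices i < j the intersection is x = (a_i − a_j) / (j − i). Reading off the sorted break points: {-7, -4, 7, 8}.
Verification: at each break x_0, at least two indices attain the minimum of min_i(a_i + i · x_0).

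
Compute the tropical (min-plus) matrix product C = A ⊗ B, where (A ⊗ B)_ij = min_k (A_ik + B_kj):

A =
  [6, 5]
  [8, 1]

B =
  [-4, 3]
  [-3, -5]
A ⊗ B =
  [2, 0]
  [-2, -4]

Apply the min-plus product entry-by-entry:
  C[0][0] = min over k of (A[0][0] + B[0][0] = 6 + -4 = 2, A[0][1] + B[1][0] = 5 + -3 = 2) = 2 (attained at k = 0)
  C[0][1] = min over k of (A[0][0] + B[0][1] = 6 + 3 = 9, A[0][1] + B[1][1] = 5 + -5 = 0) = 0 (attained at k = 1)
  C[1][0] = min over k of (A[1][0] + B[0][0] = 8 + -4 = 4, A[1][1] + B[1][0] = 1 + -3 = -2) = -2 (attained at k = 1)
  C[1][1] = min over k of (A[1][0] + B[0][1] = 8 + 3 = 11, A[1][1] + B[1][1] = 1 + -5 = -4) = -4 (attained at k = 1)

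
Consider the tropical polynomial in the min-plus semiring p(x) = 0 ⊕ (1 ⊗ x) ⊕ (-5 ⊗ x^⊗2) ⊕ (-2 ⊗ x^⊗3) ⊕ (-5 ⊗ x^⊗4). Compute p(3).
p(3) = 0

A tropical monomial a ⊗ x^⊗i evaluates to a + i · x. Evaluating each term at x = 3:
  Term 0 contributes 0 + 0 · 3 = 0
  Term 1 contributes 1 + 1 · 3 = 4
  Term 2 contributes -5 + 2 · 3 = 1
  Term 3 contributes -2 + 3 · 3 = 7
  Term 4 contributes -5 + 4 · 3 = 7
p(3) = ⊕ of these = min[0, 4, 1, 7, 7] = 0.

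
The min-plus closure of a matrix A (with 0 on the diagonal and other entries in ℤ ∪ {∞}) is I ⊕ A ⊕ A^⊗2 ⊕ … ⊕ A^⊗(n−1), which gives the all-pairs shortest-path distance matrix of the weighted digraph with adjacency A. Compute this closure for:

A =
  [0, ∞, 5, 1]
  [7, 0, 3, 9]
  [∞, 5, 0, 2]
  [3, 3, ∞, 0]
Closure =
  [0, 4, 5, 1]
  [7, 0, 3, 5]
  [5, 5, 0, 2]
  [3, 3, 6, 0]

This is the Floyd-Warshall all-pairs shortest-path computation. For each intermediate vertex k = 0, 1, …, 3, update dist[i][j] ← min(dist[i][j], dist[i][k] + dist[k][j]). The final matrix gives, for each (i, j), the minimum total weight of any directed path from i to j (possibly empty when i = j).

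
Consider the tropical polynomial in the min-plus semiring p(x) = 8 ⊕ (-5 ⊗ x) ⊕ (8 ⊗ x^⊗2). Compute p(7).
p(7) = 2

A tropical monomial a ⊗ x^⊗i evaluates to a + i · x. Evaluating each term at x = 7:
  Term 0 contributes 8 + 0 · 7 = 8
  Term 1 contributes -5 + 1 · 7 = 2
  Term 2 contributes 8 + 2 · 7 = 22
p(7) = ⊕ of these = min[8, 2, 22] = 2.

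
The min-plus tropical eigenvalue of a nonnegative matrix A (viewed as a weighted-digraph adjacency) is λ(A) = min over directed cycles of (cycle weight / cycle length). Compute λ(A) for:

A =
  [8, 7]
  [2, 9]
λ(A) = 9/2

Enumerate directed cycles and compute their means (weight / length). Sample:
  cycle 0 → 0: weight = 8, length = 1, mean = 8/1 ≈ 8.000
  cycle 1 → 1: weight = 9, length = 1, mean = 9/1 ≈ 9.000
  cycle 0 → 1 → 0: weight = 9, length = 2, mean = 9/2 ≈ 4.500
  cycle 1 → 0 → 1: weight = 9, length = 2, mean = 9/2 ≈ 4.500
Minimum mean = 4.500, attained e.g. along the cycle 0 → 1 → 0 with weight 9 and length 2. So λ(A) = 9/2 = 9/2.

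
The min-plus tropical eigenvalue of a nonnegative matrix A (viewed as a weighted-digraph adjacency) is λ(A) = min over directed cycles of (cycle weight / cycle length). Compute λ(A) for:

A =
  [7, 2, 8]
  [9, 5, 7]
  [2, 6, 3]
λ(A) = 3

Enumerate directed cycles and compute their means (weight / length). Sample:
  cycle 0 → 0: weight = 7, length = 1, mean = 7/1 ≈ 7.000
  cycle 1 → 1: weight = 5, length = 1, mean = 5/1 ≈ 5.000
  cycle 2 → 2: weight = 3, length = 1, mean = 3/1 ≈ 3.000
  cycle 0 → 1 → 0: weight = 11, length = 2, mean = 11/2 ≈ 5.500
  cycle 0 → 2 → 0: weight = 10, length = 2, mean = 10/2 ≈ 5.000
  cycle 1 → 0 → 1: weight = 11, length = 2, mean = 11/2 ≈ 5.500
Minimum mean = 3.000, attained e.g. along the cycle 2 → 2 with weight 3 and length 1. So λ(A) = 3/1 = 3.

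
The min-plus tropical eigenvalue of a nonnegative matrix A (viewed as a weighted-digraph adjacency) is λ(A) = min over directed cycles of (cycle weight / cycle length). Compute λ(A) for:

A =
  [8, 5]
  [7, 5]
λ(A) = 5

Enumerate directed cycles and compute their means (weight / length). Sample:
  cycle 0 → 0: weight = 8, length = 1, mean = 8/1 ≈ 8.000
  cycle 1 → 1: weight = 5, length = 1, mean = 5/1 ≈ 5.000
  cycle 0 → 1 → 0: weight = 12, length = 2, mean = 12/2 ≈ 6.000
  cycle 1 → 0 → 1: weight = 12, length = 2, mean = 12/2 ≈ 6.000
Minimum mean = 5.000, attained e.g. along the cycle 1 → 1 with weight 5 and length 1. So λ(A) = 5/1 = 5.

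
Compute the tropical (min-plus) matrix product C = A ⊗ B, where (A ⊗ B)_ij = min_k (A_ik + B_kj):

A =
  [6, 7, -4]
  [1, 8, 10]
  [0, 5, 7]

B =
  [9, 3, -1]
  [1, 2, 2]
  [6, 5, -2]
A ⊗ B =
  [2, 1, -6]
  [9, 4, 0]
  [6, 3, -1]

Apply the min-plus product entry-by-entry:
  C[0][0] = min over k of (A[0][0] + B[0][0] = 6 + 9 = 15, A[0][1] + B[1][0] = 7 + 1 = 8, A[0][2] + B[2][0] = -4 + 6 = 2) = 2 (attained at k = 2)
  C[0][1] = min over k of (A[0][0] + B[0][1] = 6 + 3 = 9, A[0][1] + B[1][1] = 7 + 2 = 9, A[0][2] + B[2][1] = -4 + 5 = 1) = 1 (attained at k = 2)
  C[0][2] = min over k of (A[0][0] + B[0][2] = 6 + -1 = 5, A[0][1] + B[1][2] = 7 + 2 = 9, A[0][2] + B[2][2] = -4 + -2 = -6) = -6 (attained at k = 2)
  C[1][0] = min over k of (A[1][0] + B[0][0] = 1 + 9 = 10, A[1][1] + B[1][0] = 8 + 1 = 9, A[1][2] + B[2][0] = 10 + 6 = 16) = 9 (attained at k = 1)
  C[1][1] = min over k of (A[1][0] + B[0][1] = 1 + 3 = 4, A[1][1] + B[1][1] = 8 + 2 = 10, A[1][2] + B[2][1] = 10 + 5 = 15) = 4 (attained at k = 0)
  C[1][2] = min over k of (A[1][0] + B[0][2] = 1 + -1 = 0, A[1][1] + B[1][2] = 8 + 2 = 10, A[1][2] + B[2][2] = 10 + -2 = 8) = 0 (attained at k = 0)
  C[2][0] = min over k of (A[2][0] + B[0][0] = 0 + 9 = 9, A[2][1] + B[1][0] = 5 + 1 = 6, A[2][2] + B[2][0] = 7 + 6 = 13) = 6 (attained at k = 1)
  C[2][1] = min over k of (A[2][0] + B[0][1] = 0 + 3 = 3, A[2][1] + B[1][1] = 5 + 2 = 7, A[2][2] + B[2][1] = 7 + 5 = 12) = 3 (attained at k = 0)
  C[2][2] = min over k of (A[2][0] + B[0][2] = 0 + -1 = -1, A[2][1] + B[1][2] = 5 + 2 = 7, A[2][2] + B[2][2] = 7 + -2 = 5) = -1 (attained at k = 0)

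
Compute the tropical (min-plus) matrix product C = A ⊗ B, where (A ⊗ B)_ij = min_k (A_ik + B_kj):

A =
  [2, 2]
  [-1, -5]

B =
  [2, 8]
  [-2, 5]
A ⊗ B =
  [0, 7]
  [-7, 0]

Apply the min-plus product entry-by-entry:
  C[0][0] = min over k of (A[0][0] + B[0][0] = 2 + 2 = 4, A[0][1] + B[1][0] = 2 + -2 = 0) = 0 (attained at k = 1)
  C[0][1] = min over k of (A[0][0] + B[0][1] = 2 + 8 = 10, A[0][1] + B[1][1] = 2 + 5 = 7) = 7 (attained at k = 1)
  C[1][0] = min over k of (A[1][0] + B[0][0] = -1 + 2 = 1, A[1][1] + B[1][0] = -5 + -2 = -7) = -7 (attained at k = 1)
  C[1][1] = min over k of (A[1][0] + B[0][1] = -1 + 8 = 7, A[1][1] + B[1][1] = -5 + 5 = 0) = 0 (attained at k = 1)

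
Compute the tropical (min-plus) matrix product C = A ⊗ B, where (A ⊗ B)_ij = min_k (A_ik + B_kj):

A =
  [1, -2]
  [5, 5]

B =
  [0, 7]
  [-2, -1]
A ⊗ B =
  [-4, -3]
  [3, 4]

Apply the min-plus product entry-by-entry:
  C[0][0] = min over k of (A[0][0] + B[0][0] = 1 + 0 = 1, A[0][1] + B[1][0] = -2 + -2 = -4) = -4 (attained at k = 1)
  C[0][1] = min over k of (A[0][0] + B[0][1] = 1 + 7 = 8, A[0][1] + B[1][1] = -2 + -1 = -3) = -3 (attained at k = 1)
  C[1][0] = min over k of (A[1][0] + B[0][0] = 5 + 0 = 5, A[1][1] + B[1][0] = 5 + -2 = 3) = 3 (attained at k = 1)
  C[1][1] = min over k of (A[1][0] + B[0][1] = 5 + 7 = 12, A[1][1] + B[1][1] = 5 + -1 = 4) = 4 (attained at k = 1)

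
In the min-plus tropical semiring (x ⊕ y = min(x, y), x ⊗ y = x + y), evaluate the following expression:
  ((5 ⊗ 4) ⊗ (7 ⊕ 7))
((5 ⊗ 4) ⊗ (7 ⊕ 7)) = 16

Expand innermost to outermost. Recall ⊕ takes the minimum of its arguments and ⊗ takes their sum. Working out the expression ((5 ⊗ 4) ⊗ (7 ⊕ 7)) gives 16.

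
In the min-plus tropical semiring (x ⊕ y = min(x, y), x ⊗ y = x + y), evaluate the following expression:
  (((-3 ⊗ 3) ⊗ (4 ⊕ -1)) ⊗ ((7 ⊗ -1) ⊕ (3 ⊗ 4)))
(((-3 ⊗ 3) ⊗ (4 ⊕ -1)) ⊗ ((7 ⊗ -1) ⊕ (3 ⊗ 4))) = 5

Expand innermost to outermost. Recall ⊕ takes the minimum of its arguments and ⊗ takes their sum. Working out the expression (((-3 ⊗ 3) ⊗ (4 ⊕ -1)) ⊗ ((7 ⊗ -1) ⊕ (3 ⊗ 4))) gives 5.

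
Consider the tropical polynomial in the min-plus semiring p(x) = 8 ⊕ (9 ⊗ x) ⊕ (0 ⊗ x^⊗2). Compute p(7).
p(7) = 8

A tropical monomial a ⊗ x^⊗i evaluates to a + i · x. Evaluating each term at x = 7:
  Term 0 contributes 8 + 0 · 7 = 8
  Term 1 contributes 9 + 1 · 7 = 16
  Term 2 contributes 0 + 2 · 7 = 14
p(7) = ⊕ of these = min[8, 16, 14] = 8.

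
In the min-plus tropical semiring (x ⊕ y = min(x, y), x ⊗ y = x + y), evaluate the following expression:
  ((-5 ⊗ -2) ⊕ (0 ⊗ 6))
((-5 ⊗ -2) ⊕ (0 ⊗ 6)) = -7

Expand innermost to outermost. Recall ⊕ takes the minimum of its arguments and ⊗ takes their sum. Working out the expression ((-5 ⊗ -2) ⊕ (0 ⊗ 6)) gives -7.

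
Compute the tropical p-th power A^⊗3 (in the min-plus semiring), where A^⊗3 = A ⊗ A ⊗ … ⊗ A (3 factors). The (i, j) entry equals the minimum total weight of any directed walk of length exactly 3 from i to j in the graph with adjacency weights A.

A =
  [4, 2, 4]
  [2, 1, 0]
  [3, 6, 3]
A^⊗3 =
  [5, 4, 3]
  [4, 3, 2]
  [7, 6, 5]

Each entry (A^⊗3)_ij equals the minimum over all length-3 walks i = v_0 → v_1 → … → v_3 = j of Σ_t A[v_t][v_{t+1}]. For example, for (i, j) = (0, 2) we minimise over 9 possible intermediate vertex sequences; the minimum is 3, attained along the walk 0 → 1 → 1 → 2.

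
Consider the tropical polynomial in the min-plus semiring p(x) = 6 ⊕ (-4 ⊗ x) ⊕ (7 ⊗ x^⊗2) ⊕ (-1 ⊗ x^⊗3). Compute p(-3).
p(-3) = -10

A tropical monomial a ⊗ x^⊗i evaluates to a + i · x. Evaluating each term at x = -3:
  Term 0 contributes 6 + 0 · -3 = 6
  Term 1 contributes -4 + 1 · -3 = -7
  Term 2 contributes 7 + 2 · -3 = 1
  Term 3 contributes -1 + 3 · -3 = -10
p(-3) = ⊕ of these = min[6, -7, 1, -10] = -10.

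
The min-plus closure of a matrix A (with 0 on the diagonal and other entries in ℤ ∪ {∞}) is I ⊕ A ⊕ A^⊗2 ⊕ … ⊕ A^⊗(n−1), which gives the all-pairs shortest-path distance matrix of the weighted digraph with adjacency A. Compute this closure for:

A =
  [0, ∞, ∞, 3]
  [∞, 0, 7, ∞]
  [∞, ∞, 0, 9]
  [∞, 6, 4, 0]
Closure =
  [0, 9, 7, 3]
  [∞, 0, 7, 16]
  [∞, 15, 0, 9]
  [∞, 6, 4, 0]

This is the Floyd-Warshall all-pairs shortest-path computation. For each intermediate vertex k = 0, 1, …, 3, update dist[i][j] ← min(dist[i][j], dist[i][k] + dist[k][j]). The final matrix gives, for each (i, j), the minimum total weight of any directed path from i to j (possibly empty when i = j).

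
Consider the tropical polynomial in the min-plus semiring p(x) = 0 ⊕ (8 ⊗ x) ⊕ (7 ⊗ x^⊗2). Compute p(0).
p(0) = 0

A tropical monomial a ⊗ x^⊗i evaluates to a + i · x. Evaluating each term at x = 0:
  Term 0 contributes 0 + 0 · 0 = 0
  Term 1 contributes 8 + 1 · 0 = 8
  Term 2 contributes 7 + 2 · 0 = 7
p(0) = ⊕ of these = min[0, 8, 7] = 0.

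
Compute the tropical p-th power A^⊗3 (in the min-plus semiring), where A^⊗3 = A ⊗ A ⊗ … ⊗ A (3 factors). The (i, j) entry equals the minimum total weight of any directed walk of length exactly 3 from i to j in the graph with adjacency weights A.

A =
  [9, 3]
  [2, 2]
A^⊗3 =
  [7, 7]
  [6, 6]

Each entry (A^⊗3)_ij equals the minimum over all length-3 walks i = v_0 → v_1 → … → v_3 = j of Σ_t A[v_t][v_{t+1}]. For example, for (i, j) = (0, 1) we minimise over 4 possible intermediate vertex sequences; the minimum is 7, attained along the walk 0 → 1 → 1 → 1.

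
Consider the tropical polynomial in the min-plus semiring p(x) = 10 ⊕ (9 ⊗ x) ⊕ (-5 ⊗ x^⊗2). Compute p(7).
p(7) = 9

A tropical monomial a ⊗ x^⊗i evaluates to a + i · x. Evaluating each term at x = 7:
  Term 0 contributes 10 + 0 · 7 = 10
  Term 1 contributes 9 + 1 · 7 = 16
  Term 2 contributes -5 + 2 · 7 = 9
p(7) = ⊕ of these = min[10, 16, 9] = 9.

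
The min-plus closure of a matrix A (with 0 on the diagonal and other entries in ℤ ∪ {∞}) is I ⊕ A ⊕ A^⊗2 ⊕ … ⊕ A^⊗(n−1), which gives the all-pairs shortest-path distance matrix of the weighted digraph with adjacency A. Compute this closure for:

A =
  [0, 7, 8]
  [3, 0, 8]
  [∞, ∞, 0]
Closure =
  [0, 7, 8]
  [3, 0, 8]
  [∞, ∞, 0]

This is the Floyd-Warshall all-pairs shortest-path computation. For each intermediate vertex k = 0, 1, …, 2, update dist[i][j] ← min(dist[i][j], dist[i][k] + dist[k][j]). The final matrix gives, for each (i, j), the minimum total weight of any directed path from i to j (possibly empty when i = j).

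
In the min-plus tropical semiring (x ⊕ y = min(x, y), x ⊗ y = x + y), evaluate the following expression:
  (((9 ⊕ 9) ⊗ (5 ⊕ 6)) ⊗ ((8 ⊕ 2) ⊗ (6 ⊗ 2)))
(((9 ⊕ 9) ⊗ (5 ⊕ 6)) ⊗ ((8 ⊕ 2) ⊗ (6 ⊗ 2))) = 24

Expand innermost to outermost. Recall ⊕ takes the minimum of its arguments and ⊗ takes their sum. Working out the expression (((9 ⊕ 9) ⊗ (5 ⊕ 6)) ⊗ ((8 ⊕ 2) ⊗ (6 ⊗ 2))) gives 24.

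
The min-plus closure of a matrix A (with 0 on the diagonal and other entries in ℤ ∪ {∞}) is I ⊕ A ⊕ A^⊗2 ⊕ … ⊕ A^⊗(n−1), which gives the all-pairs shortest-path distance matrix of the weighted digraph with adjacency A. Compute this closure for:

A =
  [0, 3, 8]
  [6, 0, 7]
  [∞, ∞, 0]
Closure =
  [0, 3, 8]
  [6, 0, 7]
  [∞, ∞, 0]

This is the Floyd-Warshall all-pairs shortest-path computation. For each intermediate vertex k = 0, 1, …, 2, update dist[i][j] ← min(dist[i][j], dist[i][k] + dist[k][j]). The final matrix gives, for each (i, j), the minimum total weight of any directed path from i to j (possibly empty when i = j).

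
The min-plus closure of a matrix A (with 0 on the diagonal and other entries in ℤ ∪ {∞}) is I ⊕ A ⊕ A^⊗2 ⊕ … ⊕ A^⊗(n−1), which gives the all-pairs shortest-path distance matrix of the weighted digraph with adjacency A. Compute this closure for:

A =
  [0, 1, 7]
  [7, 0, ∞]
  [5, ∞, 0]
Closure =
  [0, 1, 7]
  [7, 0, 14]
  [5, 6, 0]

This is the Floyd-Warshall all-pairs shortest-path computation. For each intermediate vertex k = 0, 1, …, 2, update dist[i][j] ← min(dist[i][j], dist[i][k] + dist[k][j]). The final matrix gives, for each (i, j), the minimum total weight of any directed path from i to j (possibly empty when i = j).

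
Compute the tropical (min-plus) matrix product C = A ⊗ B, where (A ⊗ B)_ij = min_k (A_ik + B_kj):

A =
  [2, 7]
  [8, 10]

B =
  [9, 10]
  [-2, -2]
A ⊗ B =
  [5, 5]
  [8, 8]

Apply the min-plus product entry-by-entry:
  C[0][0] = min over k of (A[0][0] + B[0][0] = 2 + 9 = 11, A[0][1] + B[1][0] = 7 + -2 = 5) = 5 (attained at k = 1)
  C[0][1] = min over k of (A[0][0] + B[0][1] = 2 + 10 = 12, A[0][1] + B[1][1] = 7 + -2 = 5) = 5 (attained at k = 1)
  C[1][0] = min over k of (A[1][0] + B[0][0] = 8 + 9 = 17, A[1][1] + B[1][0] = 10 + -2 = 8) = 8 (attained at k = 1)
  C[1][1] = min over k of (A[1][0] + B[0][1] = 8 + 10 = 18, A[1][1] + B[1][1] = 10 + -2 = 8) = 8 (attained at k = 1)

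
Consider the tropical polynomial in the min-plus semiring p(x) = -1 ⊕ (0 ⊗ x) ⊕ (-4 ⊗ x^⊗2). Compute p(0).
p(0) = -4

A tropical monomial a ⊗ x^⊗i evaluates to a + i · x. Evaluating each term at x = 0:
  Term 0 contributes -1 + 0 · 0 = -1
  Term 1 contributes 0 + 1 · 0 = 0
  Term 2 contributes -4 + 2 · 0 = -4
p(0) = ⊕ of these = min[-1, 0, -4] = -4.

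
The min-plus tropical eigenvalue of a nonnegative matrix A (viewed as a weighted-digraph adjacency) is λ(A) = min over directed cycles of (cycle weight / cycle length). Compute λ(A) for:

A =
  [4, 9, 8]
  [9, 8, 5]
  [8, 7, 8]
λ(A) = 4

Enumerate directed cycles and compute their means (weight / length). Sample:
  cycle 0 → 0: weight = 4, length = 1, mean = 4/1 ≈ 4.000
  cycle 1 → 1: weight = 8, length = 1, mean = 8/1 ≈ 8.000
  cycle 2 → 2: weight = 8, length = 1, mean = 8/1 ≈ 8.000
  cycle 0 → 1 → 0: weight = 18, length = 2, mean = 18/2 ≈ 9.000
  cycle 0 → 2 → 0: weight = 16, length = 2, mean = 16/2 ≈ 8.000
  cycle 1 → 0 → 1: weight = 18, length = 2, mean = 18/2 ≈ 9.000
Minimum mean = 4.000, attained e.g. along the cycle 0 → 0 with weight 4 and length 1. So λ(A) = 4/1 = 4.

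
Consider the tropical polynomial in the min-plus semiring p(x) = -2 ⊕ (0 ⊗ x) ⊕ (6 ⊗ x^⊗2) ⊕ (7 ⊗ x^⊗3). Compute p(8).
p(8) = -2

A tropical monomial a ⊗ x^⊗i evaluates to a + i · x. Evaluating each term at x = 8:
  Term 0 contributes -2 + 0 · 8 = -2
  Term 1 contributes 0 + 1 · 8 = 8
  Term 2 contributes 6 + 2 · 8 = 22
  Term 3 contributes 7 + 3 · 8 = 31
p(8) = ⊕ of these = min[-2, 8, 22, 31] = -2.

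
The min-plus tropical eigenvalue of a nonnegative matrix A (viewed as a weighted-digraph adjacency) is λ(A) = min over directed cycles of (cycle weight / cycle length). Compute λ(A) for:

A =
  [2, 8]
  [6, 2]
λ(A) = 2

Enumerate directed cycles and compute their means (weight / length). Sample:
  cycle 0 → 0: weight = 2, length = 1, mean = 2/1 ≈ 2.000
  cycle 1 → 1: weight = 2, length = 1, mean = 2/1 ≈ 2.000
  cycle 0 → 1 → 0: weight = 14, length = 2, mean = 14/2 ≈ 7.000
  cycle 1 → 0 → 1: weight = 14, length = 2, mean = 14/2 ≈ 7.000
Minimum mean = 2.000, attained e.g. along the cycle 0 → 0 with weight 2 and length 1. So λ(A) = 2/1 = 2.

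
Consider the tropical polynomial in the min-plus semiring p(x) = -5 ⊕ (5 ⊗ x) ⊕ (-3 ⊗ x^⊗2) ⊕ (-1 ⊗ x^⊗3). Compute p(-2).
p(-2) = -7

A tropical monomial a ⊗ x^⊗i evaluates to a + i · x. Evaluating each term at x = -2:
  Term 0 contributes -5 + 0 · -2 = -5
  Term 1 contributes 5 + 1 · -2 = 3
  Term 2 contributes -3 + 2 · -2 = -7
  Term 3 contributes -1 + 3 · -2 = -7
p(-2) = ⊕ of these = min[-5, 3, -7, -7] = -7.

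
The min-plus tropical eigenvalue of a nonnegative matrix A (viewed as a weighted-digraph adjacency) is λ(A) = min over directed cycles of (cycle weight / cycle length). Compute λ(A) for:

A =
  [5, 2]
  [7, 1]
λ(A) = 1

Enumerate directed cycles and compute their means (weight / length). Sample:
  cycle 0 → 0: weight = 5, length = 1, mean = 5/1 ≈ 5.000
  cycle 1 → 1: weight = 1, length = 1, mean = 1/1 ≈ 1.000
  cycle 0 → 1 → 0: weight = 9, length = 2, mean = 9/2 ≈ 4.500
  cycle 1 → 0 → 1: weight = 9, length = 2, mean = 9/2 ≈ 4.500
Minimum mean = 1.000, attained e.g. along the cycle 1 → 1 with weight 1 and length 1. So λ(A) = 1/1 = 1.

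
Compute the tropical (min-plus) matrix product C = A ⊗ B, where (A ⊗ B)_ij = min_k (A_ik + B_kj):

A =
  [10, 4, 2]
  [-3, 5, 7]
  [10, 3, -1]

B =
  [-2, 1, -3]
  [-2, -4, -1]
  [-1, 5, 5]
A ⊗ B =
  [1, 0, 3]
  [-5, -2, -6]
  [-2, -1, 2]

Apply the min-plus product entry-by-entry:
  C[0][0] = min over k of (A[0][0] + B[0][0] = 10 + -2 = 8, A[0][1] + B[1][0] = 4 + -2 = 2, A[0][2] + B[2][0] = 2 + -1 = 1) = 1 (attained at k = 2)
  C[0][1] = min over k of (A[0][0] + B[0][1] = 10 + 1 = 11, A[0][1] + B[1][1] = 4 + -4 = 0, A[0][2] + B[2][1] = 2 + 5 = 7) = 0 (attained at k = 1)
  C[0][2] = min over k of (A[0][0] + B[0][2] = 10 + -3 = 7, A[0][1] + B[1][2] = 4 + -1 = 3, A[0][2] + B[2][2] = 2 + 5 = 7) = 3 (attained at k = 1)
  C[1][0] = min over k of (A[1][0] + B[0][0] = -3 + -2 = -5, A[1][1] + B[1][0] = 5 + -2 = 3, A[1][2] + B[2][0] = 7 + -1 = 6) = -5 (attained at k = 0)
  C[1][1] = min over k of (A[1][0] + B[0][1] = -3 + 1 = -2, A[1][1] + B[1][1] = 5 + -4 = 1, A[1][2] + B[2][1] = 7 + 5 = 12) = -2 (attained at k = 0)
  C[1][2] = min over k of (A[1][0] + B[0][2] = -3 + -3 = -6, A[1][1] + B[1][2] = 5 + -1 = 4, A[1][2] + B[2][2] = 7 + 5 = 12) = -6 (attained at k = 0)
  C[2][0] = min over k of (A[2][0] + B[0][0] = 10 + -2 = 8, A[2][1] + B[1][0] = 3 + -2 = 1, A[2][2] + B[2][0] = -1 + -1 = -2) = -2 (attained at k = 2)
  C[2][1] = min over k of (A[2][0] + B[0][1] = 10 + 1 = 11, A[2][1] + B[1][1] = 3 + -4 = -1, A[2][2] + B[2][1] = -1 + 5 = 4) = -1 (attained at k = 1)
  C[2][2] = min over k of (A[2][0] + B[0][2] = 10 + -3 = 7, A[2][1] + B[1][2] = 3 + -1 = 2, A[2][2] + B[2][2] = -1 + 5 = 4) = 2 (attained at k = 1)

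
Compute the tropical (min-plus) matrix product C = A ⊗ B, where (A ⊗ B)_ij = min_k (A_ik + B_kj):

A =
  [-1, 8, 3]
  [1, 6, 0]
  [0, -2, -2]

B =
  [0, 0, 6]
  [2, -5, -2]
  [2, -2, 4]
A ⊗ B =
  [-1, -1, 5]
  [1, -2, 4]
  [0, -7, -4]

Apply the min-plus product entry-by-entry:
  C[0][0] = min over k of (A[0][0] + B[0][0] = -1 + 0 = -1, A[0][1] + B[1][0] = 8 + 2 = 10, A[0][2] + B[2][0] = 3 + 2 = 5) = -1 (attained at k = 0)
  C[0][1] = min over k of (A[0][0] + B[0][1] = -1 + 0 = -1, A[0][1] + B[1][1] = 8 + -5 = 3, A[0][2] + B[2][1] = 3 + -2 = 1) = -1 (attained at k = 0)
  C[0][2] = min over k of (A[0][0] + B[0][2] = -1 + 6 = 5, A[0][1] + B[1][2] = 8 + -2 = 6, A[0][2] + B[2][2] = 3 + 4 = 7) = 5 (attained at k = 0)
  C[1][0] = min over k of (A[1][0] + B[0][0] = 1 + 0 = 1, A[1][1] + B[1][0] = 6 + 2 = 8, A[1][2] + B[2][0] = 0 + 2 = 2) = 1 (attained at k = 0)
  C[1][1] = min over k of (A[1][0] + B[0][1] = 1 + 0 = 1, A[1][1] + B[1][1] = 6 + -5 = 1, A[1][2] + B[2][1] = 0 + -2 = -2) = -2 (attained at k = 2)
  C[1][2] = min over k of (A[1][0] + B[0][2] = 1 + 6 = 7, A[1][1] + B[1][2] = 6 + -2 = 4, A[1][2] + B[2][2] = 0 + 4 = 4) = 4 (attained at k = 1)
  C[2][0] = min over k of (A[2][0] + B[0][0] = 0 + 0 = 0, A[2][1] + B[1][0] = -2 + 2 = 0, A[2][2] + B[2][0] = -2 + 2 = 0) = 0 (attained at k = 0)
  C[2][1] = min over k of (A[2][0] + B[0][1] = 0 + 0 = 0, A[2][1] + B[1][1] = -2 + -5 = -7, A[2][2] + B[2][1] = -2 + -2 = -4) = -7 (attained at k = 1)
  C[2][2] = min over k of (A[2][0] + B[0][2] = 0 + 6 = 6, A[2][1] + B[1][2] = -2 + -2 = -4, A[2][2] + B[2][2] = -2 + 4 = 2) = -4 (attained at k = 1)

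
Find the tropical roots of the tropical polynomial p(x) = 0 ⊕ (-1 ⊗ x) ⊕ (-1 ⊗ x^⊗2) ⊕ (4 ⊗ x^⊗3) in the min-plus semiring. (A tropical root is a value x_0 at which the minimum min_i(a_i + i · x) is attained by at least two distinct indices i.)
Roots: {-5, 0, 1}

Each tropical root is a break point of the lower envelope of the lines y = a_i + i · x (there are 4 lines, with slopes 0, 1, ..., 3). Only the lines that attain the minimum somewhere contribute to roots; other lines are dominated. Here the surviving (envelope) indices are i = 3, i = 2, i = 1, i = 0.
Intersections between consecutive envelope lines give the roots: for adjacent envelope indices i < j the intersection is x = (a_i − a_j) / (j − i). Reading off the sorted break points: {-5, 0, 1}.
Verification: at each break x_0, at least two indices attain the minimum of min_i(a_i + i · x_0).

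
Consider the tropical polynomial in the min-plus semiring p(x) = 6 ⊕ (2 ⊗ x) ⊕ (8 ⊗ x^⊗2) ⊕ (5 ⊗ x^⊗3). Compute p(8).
p(8) = 6

A tropical monomial a ⊗ x^⊗i evaluates to a + i · x. Evaluating each term at x = 8:
  Term 0 contributes 6 + 0 · 8 = 6
  Term 1 contributes 2 + 1 · 8 = 10
  Term 2 contributes 8 + 2 · 8 = 24
  Term 3 contributes 5 + 3 · 8 = 29
p(8) = ⊕ of these = min[6, 10, 24, 29] = 6.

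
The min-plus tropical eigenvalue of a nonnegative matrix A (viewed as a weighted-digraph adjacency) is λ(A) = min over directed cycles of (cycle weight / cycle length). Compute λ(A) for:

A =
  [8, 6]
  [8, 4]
λ(A) = 4

Enumerate directed cycles and compute their means (weight / length). Sample:
  cycle 0 → 0: weight = 8, length = 1, mean = 8/1 ≈ 8.000
  cycle 1 → 1: weight = 4, length = 1, mean = 4/1 ≈ 4.000
  cycle 0 → 1 → 0: weight = 14, length = 2, mean = 14/2 ≈ 7.000
  cycle 1 → 0 → 1: weight = 14, length = 2, mean = 14/2 ≈ 7.000
Minimum mean = 4.000, attained e.g. along the cycle 1 → 1 with weight 4 and length 1. So λ(A) = 4/1 = 4.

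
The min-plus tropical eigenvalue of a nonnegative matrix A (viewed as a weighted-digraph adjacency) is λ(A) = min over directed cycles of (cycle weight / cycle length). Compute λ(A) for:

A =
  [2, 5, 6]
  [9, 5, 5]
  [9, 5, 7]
λ(A) = 2

Enumerate directed cycles and compute their means (weight / length). Sample:
  cycle 0 → 0: weight = 2, length = 1, mean = 2/1 ≈ 2.000
  cycle 1 → 1: weight = 5, length = 1, mean = 5/1 ≈ 5.000
  cycle 2 → 2: weight = 7, length = 1, mean = 7/1 ≈ 7.000
  cycle 0 → 1 → 0: weight = 14, length = 2, mean = 14/2 ≈ 7.000
  cycle 0 → 2 → 0: weight = 15, length = 2, mean = 15/2 ≈ 7.500
  cycle 1 → 0 → 1: weight = 14, length = 2, mean = 14/2 ≈ 7.000
Minimum mean = 2.000, attained e.g. along the cycle 0 → 0 with weight 2 and length 1. So λ(A) = 2/1 = 2.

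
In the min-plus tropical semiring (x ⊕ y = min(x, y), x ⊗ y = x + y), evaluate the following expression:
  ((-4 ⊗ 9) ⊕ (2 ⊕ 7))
((-4 ⊗ 9) ⊕ (2 ⊕ 7)) = 2

Expand innermost to outermost. Recall ⊕ takes the minimum of its arguments and ⊗ takes their sum. Working out the expression ((-4 ⊗ 9) ⊕ (2 ⊕ 7)) gives 2.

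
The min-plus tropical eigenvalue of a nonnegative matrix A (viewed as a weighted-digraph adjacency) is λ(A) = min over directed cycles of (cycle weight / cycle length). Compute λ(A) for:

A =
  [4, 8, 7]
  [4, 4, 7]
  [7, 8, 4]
λ(A) = 4

Enumerate directed cycles and compute their means (weight / length). Sample:
  cycle 0 → 0: weight = 4, length = 1, mean = 4/1 ≈ 4.000
  cycle 1 → 1: weight = 4, length = 1, mean = 4/1 ≈ 4.000
  cycle 2 → 2: weight = 4, length = 1, mean = 4/1 ≈ 4.000
  cycle 0 → 1 → 0: weight = 12, length = 2, mean = 12/2 ≈ 6.000
  cycle 0 → 2 → 0: weight = 14, length = 2, mean = 14/2 ≈ 7.000
  cycle 1 → 0 → 1: weight = 12, length = 2, mean = 12/2 ≈ 6.000
Minimum mean = 4.000, attained e.g. along the cycle 0 → 0 with weight 4 and length 1. So λ(A) = 4/1 = 4.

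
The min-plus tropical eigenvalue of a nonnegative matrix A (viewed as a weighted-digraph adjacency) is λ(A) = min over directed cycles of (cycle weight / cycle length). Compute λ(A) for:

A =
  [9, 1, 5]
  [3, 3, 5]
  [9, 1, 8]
λ(A) = 2

Enumerate directed cycles and compute their means (weight / length). Sample:
  cycle 0 → 0: weight = 9, length = 1, mean = 9/1 ≈ 9.000
  cycle 1 → 1: weight = 3, length = 1, mean = 3/1 ≈ 3.000
  cycle 2 → 2: weight = 8, length = 1, mean = 8/1 ≈ 8.000
  cycle 0 → 1 → 0: weight = 4, length = 2, mean = 4/2 ≈ 2.000
  cycle 0 → 2 → 0: weight = 14, length = 2, mean = 14/2 ≈ 7.000
  cycle 1 → 0 → 1: weight = 4, length = 2, mean = 4/2 ≈ 2.000
Minimum mean = 2.000, attained e.g. along the cycle 0 → 1 → 0 with weight 4 and length 2. So λ(A) = 4/2 = 2.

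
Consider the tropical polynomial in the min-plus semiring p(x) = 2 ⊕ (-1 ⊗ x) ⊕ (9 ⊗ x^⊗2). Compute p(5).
p(5) = 2

A tropical monomial a ⊗ x^⊗i evaluates to a + i · x. Evaluating each term at x = 5:
  Term 0 contributes 2 + 0 · 5 = 2
  Term 1 contributes -1 + 1 · 5 = 4
  Term 2 contributes 9 + 2 · 5 = 19
p(5) = ⊕ of these = min[2, 4, 19] = 2.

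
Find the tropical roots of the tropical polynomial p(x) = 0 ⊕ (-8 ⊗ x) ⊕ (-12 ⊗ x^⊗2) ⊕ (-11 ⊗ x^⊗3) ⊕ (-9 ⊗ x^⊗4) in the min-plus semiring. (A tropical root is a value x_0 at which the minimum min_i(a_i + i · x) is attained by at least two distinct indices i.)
Roots: {-2, -1, 4, 8}

Each tropical root is a break point of the lower envelope of the lines y = a_i + i · x (there are 5 lines, with slopes 0, 1, ..., 4). Only the lines that attain the minimum somewhere contribute to roots; other lines are dominated. Here the surviving (envelope) indices are i = 4, i = 3, i = 2, i = 1, i = 0.
Intersections between consecutive envelope lines give the roots: for adjacent envelope indices i < j the intersection is x = (a_i − a_j) / (j − i). Reading off the sorted break points: {-2, -1, 4, 8}.
Verification: at each break x_0, at least two indices attain the minimum of min_i(a_i + i · x_0).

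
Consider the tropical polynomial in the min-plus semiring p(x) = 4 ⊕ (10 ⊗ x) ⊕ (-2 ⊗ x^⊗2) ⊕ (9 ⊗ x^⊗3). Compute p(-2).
p(-2) = -6

A tropical monomial a ⊗ x^⊗i evaluates to a + i · x. Evaluating each term at x = -2:
  Term 0 contributes 4 + 0 · -2 = 4
  Term 1 contributes 10 + 1 · -2 = 8
  Term 2 contributes -2 + 2 · -2 = -6
  Term 3 contributes 9 + 3 · -2 = 3
p(-2) = ⊕ of these = min[4, 8, -6, 3] = -6.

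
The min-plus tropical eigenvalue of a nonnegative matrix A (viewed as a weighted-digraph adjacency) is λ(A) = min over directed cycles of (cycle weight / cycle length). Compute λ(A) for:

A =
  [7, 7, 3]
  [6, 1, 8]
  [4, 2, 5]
λ(A) = 1

Enumerate directed cycles and compute their means (weight / length). Sample:
  cycle 0 → 0: weight = 7, length = 1, mean = 7/1 ≈ 7.000
  cycle 1 → 1: weight = 1, length = 1, mean = 1/1 ≈ 1.000
  cycle 2 → 2: weight = 5, length = 1, mean = 5/1 ≈ 5.000
  cycle 0 → 1 → 0: weight = 13, length = 2, mean = 13/2 ≈ 6.500
  cycle 0 → 2 → 0: weight = 7, length = 2, mean = 7/2 ≈ 3.500
  cycle 1 → 0 → 1: weight = 13, length = 2, mean = 13/2 ≈ 6.500
Minimum mean = 1.000, attained e.g. along the cycle 1 → 1 with weight 1 and length 1. So λ(A) = 1/1 = 1.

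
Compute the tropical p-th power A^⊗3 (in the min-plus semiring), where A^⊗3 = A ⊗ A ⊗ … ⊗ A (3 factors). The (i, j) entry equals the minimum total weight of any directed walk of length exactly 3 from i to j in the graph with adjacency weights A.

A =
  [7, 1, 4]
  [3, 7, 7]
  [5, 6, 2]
A^⊗3 =
  [11, 5, 8]
  [7, 11, 9]
  [9, 8, 6]

Each entry (A^⊗3)_ij equals the minimum over all length-3 walks i = v_0 → v_1 → … → v_3 = j of Σ_t A[v_t][v_{t+1}]. For example, for (i, j) = (0, 2) we minimise over 9 possible intermediate vertex sequences; the minimum is 8, attained along the walk 0 → 1 → 0 → 2.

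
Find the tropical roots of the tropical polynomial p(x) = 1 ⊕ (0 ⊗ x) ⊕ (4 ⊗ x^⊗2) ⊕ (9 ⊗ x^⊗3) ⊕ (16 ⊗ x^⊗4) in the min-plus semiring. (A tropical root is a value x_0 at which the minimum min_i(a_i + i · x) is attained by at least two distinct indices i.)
Roots: {-7, -5, -4, 1}

Each tropical root is a break point of the lower envelope of the lines y = a_i + i · x (there are 5 lines, with slopes 0, 1, ..., 4). Only the lines that attain the minimum somewhere contribute to roots; other lines are dominated. Here the surviving (envelope) indices are i = 4, i = 3, i = 2, i = 1, i = 0.
Intersections between consecutive envelope lines give the roots: for adjacent envelope indices i < j the intersection is x = (a_i − a_j) / (j − i). Reading off the sorted break points: {-7, -5, -4, 1}.
Verification: at each break x_0, at least two indices attain the minimum of min_i(a_i + i · x_0).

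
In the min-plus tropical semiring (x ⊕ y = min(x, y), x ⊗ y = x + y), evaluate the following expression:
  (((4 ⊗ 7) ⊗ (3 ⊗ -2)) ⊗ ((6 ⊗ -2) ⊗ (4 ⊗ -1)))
(((4 ⊗ 7) ⊗ (3 ⊗ -2)) ⊗ ((6 ⊗ -2) ⊗ (4 ⊗ -1))) = 19

Expand innermost to outermost. Recall ⊕ takes the minimum of its arguments and ⊗ takes their sum. Working out the expression (((4 ⊗ 7) ⊗ (3 ⊗ -2)) ⊗ ((6 ⊗ -2) ⊗ (4 ⊗ -1))) gives 19.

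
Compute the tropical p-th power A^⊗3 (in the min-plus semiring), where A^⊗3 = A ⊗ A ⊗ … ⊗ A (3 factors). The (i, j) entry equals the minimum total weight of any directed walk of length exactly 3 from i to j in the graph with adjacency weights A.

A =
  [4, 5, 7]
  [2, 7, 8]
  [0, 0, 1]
A^⊗3 =
  [8, 8, 9]
  [9, 9, 10]
  [2, 2, 3]

Each entry (A^⊗3)_ij equals the minimum over all length-3 walks i = v_0 → v_1 → … → v_3 = j of Σ_t A[v_t][v_{t+1}]. For example, for (i, j) = (0, 2) we minimise over 9 possible intermediate vertex sequences; the minimum is 9, attained along the walk 0 → 2 → 2 → 2.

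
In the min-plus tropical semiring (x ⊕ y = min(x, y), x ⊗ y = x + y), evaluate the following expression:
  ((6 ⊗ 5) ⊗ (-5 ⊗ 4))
((6 ⊗ 5) ⊗ (-5 ⊗ 4)) = 10

Expand innermost to outermost. Recall ⊕ takes the minimum of its arguments and ⊗ takes their sum. Working out the expression ((6 ⊗ 5) ⊗ (-5 ⊗ 4)) gives 10.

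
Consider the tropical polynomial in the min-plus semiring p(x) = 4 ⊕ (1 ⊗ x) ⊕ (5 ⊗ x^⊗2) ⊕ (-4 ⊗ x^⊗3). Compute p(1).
p(1) = -1

A tropical monomial a ⊗ x^⊗i evaluates to a + i · x. Evaluating each term at x = 1:
  Term 0 contributes 4 + 0 · 1 = 4
  Term 1 contributes 1 + 1 · 1 = 2
  Term 2 contributes 5 + 2 · 1 = 7
  Term 3 contributes -4 + 3 · 1 = -1
p(1) = ⊕ of these = min[4, 2, 7, -1] = -1.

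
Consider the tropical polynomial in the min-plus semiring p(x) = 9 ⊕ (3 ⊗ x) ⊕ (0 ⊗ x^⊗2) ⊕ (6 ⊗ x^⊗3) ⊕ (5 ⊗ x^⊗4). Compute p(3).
p(3) = 6

A tropical monomial a ⊗ x^⊗i evaluates to a + i · x. Evaluating each term at x = 3:
  Term 0 contributes 9 + 0 · 3 = 9
  Term 1 contributes 3 + 1 · 3 = 6
  Term 2 contributes 0 + 2 · 3 = 6
  Term 3 contributes 6 + 3 · 3 = 15
  Term 4 contributes 5 + 4 · 3 = 17
p(3) = ⊕ of these = min[9, 6, 6, 15, 17] = 6.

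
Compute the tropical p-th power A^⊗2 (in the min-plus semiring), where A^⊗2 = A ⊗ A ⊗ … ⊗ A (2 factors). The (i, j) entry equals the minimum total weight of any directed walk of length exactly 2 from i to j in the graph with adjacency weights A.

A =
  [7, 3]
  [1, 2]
A^⊗2 =
  [4, 5]
  [3, 4]

Each entry (A^⊗2)_ij equals the minimum over all length-2 walks i = v_0 → v_1 → … → v_2 = j of Σ_t A[v_t][v_{t+1}]. For example, for (i, j) = (0, 1) we minimise over 2 possible intermediate vertex sequences; the minimum is 5, attained along the walk 0 → 1 → 1.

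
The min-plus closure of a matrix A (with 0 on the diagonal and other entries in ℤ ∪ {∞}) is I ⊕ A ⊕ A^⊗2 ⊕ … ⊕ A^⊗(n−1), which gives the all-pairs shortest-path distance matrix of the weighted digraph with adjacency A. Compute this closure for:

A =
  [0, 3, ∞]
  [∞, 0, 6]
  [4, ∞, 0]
Closure =
  [0, 3, 9]
  [10, 0, 6]
  [4, 7, 0]

This is the Floyd-Warshall all-pairs shortest-path computation. For each intermediate vertex k = 0, 1, …, 2, update dist[i][j] ← min(dist[i][j], dist[i][k] + dist[k][j]). The final matrix gives, for each (i, j), the minimum total weight of any directed path from i to j (possibly empty when i = j).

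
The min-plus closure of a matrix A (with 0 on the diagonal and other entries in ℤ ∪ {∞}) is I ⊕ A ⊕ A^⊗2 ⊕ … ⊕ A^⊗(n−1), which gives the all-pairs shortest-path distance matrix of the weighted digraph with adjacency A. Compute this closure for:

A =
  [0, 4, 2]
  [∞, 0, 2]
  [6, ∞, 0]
Closure =
  [0, 4, 2]
  [8, 0, 2]
  [6, 10, 0]

This is the Floyd-Warshall all-pairs shortest-path computation. For each intermediate vertex k = 0, 1, …, 2, update dist[i][j] ← min(dist[i][j], dist[i][k] + dist[k][j]). The final matrix gives, for each (i, j), the minimum total weight of any directed path from i to j (possibly empty when i = j).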